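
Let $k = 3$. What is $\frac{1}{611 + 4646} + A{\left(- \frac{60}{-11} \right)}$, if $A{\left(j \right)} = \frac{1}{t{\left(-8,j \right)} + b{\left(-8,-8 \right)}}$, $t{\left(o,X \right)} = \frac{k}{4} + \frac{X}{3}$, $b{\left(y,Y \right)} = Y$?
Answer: $- \frac{231069}{1256423} \approx -0.18391$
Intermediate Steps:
$t{\left(o,X \right)} = \frac{3}{4} + \frac{X}{3}$
$A{\left(j \right)} = \frac{1}{- \frac{29}{4} + \frac{j}{3}}$ ($A{\left(j \right)} = \frac{1}{\left(\frac{3}{4} + \frac{j}{3}\right) - 8} = \frac{1}{- \frac{29}{4} + \frac{j}{3}}$)
$\frac{1}{611 + 4646} + A{\left(- \frac{60}{-11} \right)} = \frac{1}{611 + 4646} + \frac{12}{-87 + 4 \left(- \frac{60}{-11}\right)} = \frac{1}{5257} + \frac{12}{-87 + 4 \left(\left(-60\right) \left(- \frac{1}{11}\right)\right)} = \frac{1}{5257} + \frac{12}{-87 + 4 \cdot \frac{60}{11}} = \frac{1}{5257} + \frac{12}{-87 + \frac{240}{11}} = \frac{1}{5257} + \frac{12}{- \frac{717}{11}} = \frac{1}{5257} + 12 \left(- \frac{11}{717}\right) = \frac{1}{5257} - \frac{44}{239} = - \frac{231069}{1256423}$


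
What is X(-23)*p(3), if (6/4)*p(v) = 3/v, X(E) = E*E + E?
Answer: 1012/3 ≈ 337.33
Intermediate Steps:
X(E) = E + E² (X(E) = E² + E = E + E²)
p(v) = 2/v (p(v) = 2*(3/v)/3 = 2/v)
X(-23)*p(3) = (-23*(1 - 23))*(2/3) = (-23*(-22))*(2*(⅓)) = 506*(⅔) = 1012/3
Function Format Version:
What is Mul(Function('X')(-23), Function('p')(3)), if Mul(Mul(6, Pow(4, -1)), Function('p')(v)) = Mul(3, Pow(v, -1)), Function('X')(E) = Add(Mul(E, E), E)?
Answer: Rational(1012, 3) ≈ 337.33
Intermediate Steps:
Function('X')(E) = Add(E, Pow(E, 2)) (Function('X')(E) = Add(Pow(E, 2), E) = Add(E, Pow(E, 2)))
Function('p')(v) = Mul(2, Pow(v, -1)) (Function('p')(v) = Mul(Rational(2, 3), Mul(3, Pow(v, -1))) = Mul(2, Pow(v, -1)))
Mul(Function('X')(-23), Function('p')(3)) = Mul(Mul(-23, Add(1, -23)), Mul(2, Pow(3, -1))) = Mul(Mul(-23, -22), Mul(2, Rational(1, 3))) = Mul(506, Rational(2, 3)) = Rational(1012, 3)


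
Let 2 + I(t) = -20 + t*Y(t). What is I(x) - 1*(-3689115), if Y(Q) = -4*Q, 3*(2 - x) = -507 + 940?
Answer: 32472521/9 ≈ 3.6081e+6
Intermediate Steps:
x = -427/3 (x = 2 - (-507 + 940)/3 = 2 - ⅓*433 = 2 - 433/3 = -427/3 ≈ -142.33)
I(t) = -22 - 4*t² (I(t) = -2 + (-20 + t*(-4*t)) = -2 + (-20 - 4*t²) = -22 - 4*t²)
I(x) - 1*(-3689115) = (-22 - 4*(-427/3)²) - 1*(-3689115) = (-22 - 4*182329/9) + 3689115 = (-22 - 729316/9) + 3689115 = -729514/9 + 3689115 = 32472521/9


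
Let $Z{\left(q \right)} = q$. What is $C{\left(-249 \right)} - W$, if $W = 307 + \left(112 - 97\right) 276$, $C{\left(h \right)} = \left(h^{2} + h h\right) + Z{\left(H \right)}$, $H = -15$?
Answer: $119540$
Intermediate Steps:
$C{\left(h \right)} = -15 + 2 h^{2}$ ($C{\left(h \right)} = \left(h^{2} + h h\right) - 15 = \left(h^{2} + h^{2}\right) - 15 = 2 h^{2} - 15 = -15 + 2 h^{2}$)
$W = 4447$ ($W = 307 + 15 \cdot 276 = 307 + 4140 = 4447$)
$C{\left(-249 \right)} - W = \left(-15 + 2 \left(-249\right)^{2}\right) - 4447 = \left(-15 + 2 \cdot 62001\right) - 4447 = \left(-15 + 124002\right) - 4447 = 123987 - 4447 = 119540$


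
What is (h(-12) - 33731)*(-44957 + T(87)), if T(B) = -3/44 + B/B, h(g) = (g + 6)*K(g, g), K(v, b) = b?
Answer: 66579757153/44 ≈ 1.5132e+9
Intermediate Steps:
h(g) = g*(6 + g) (h(g) = (g + 6)*g = (6 + g)*g = g*(6 + g))
T(B) = 41/44 (T(B) = -3*1/44 + 1 = -3/44 + 1 = 41/44)
(h(-12) - 33731)*(-44957 + T(87)) = (-12*(6 - 12) - 33731)*(-44957 + 41/44) = (-12*(-6) - 33731)*(-1978067/44) = (72 - 33731)*(-1978067/44) = -33659*(-1978067/44) = 66579757153/44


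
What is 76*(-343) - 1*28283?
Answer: -54351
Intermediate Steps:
76*(-343) - 1*28283 = -26068 - 28283 = -54351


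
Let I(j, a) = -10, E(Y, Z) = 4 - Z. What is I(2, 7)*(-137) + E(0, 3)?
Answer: 1371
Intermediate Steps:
I(2, 7)*(-137) + E(0, 3) = -10*(-137) + (4 - 1*3) = 1370 + (4 - 3) = 1370 + 1 = 1371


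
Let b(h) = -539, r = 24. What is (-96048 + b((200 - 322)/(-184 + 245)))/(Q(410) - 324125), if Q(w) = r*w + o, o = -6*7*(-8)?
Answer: 96587/313949 ≈ 0.30765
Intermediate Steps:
o = 336 (o = -42*(-8) = 336)
Q(w) = 336 + 24*w (Q(w) = 24*w + 336 = 336 + 24*w)
(-96048 + b((200 - 322)/(-184 + 245)))/(Q(410) - 324125) = (-96048 - 539)/((336 + 24*410) - 324125) = -96587/((336 + 9840) - 324125) = -96587/(10176 - 324125) = -96587/(-313949) = -96587*(-1/313949) = 96587/313949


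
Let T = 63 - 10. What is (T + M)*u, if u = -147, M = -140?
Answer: 12789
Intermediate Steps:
T = 53
(T + M)*u = (53 - 140)*(-147) = -87*(-147) = 12789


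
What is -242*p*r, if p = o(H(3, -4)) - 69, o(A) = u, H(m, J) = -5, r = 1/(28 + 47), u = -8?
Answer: 18634/75 ≈ 248.45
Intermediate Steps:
r = 1/75 ≈ 0.013333
o(A) = -8
p = -77 (p = -8 - 69 = -77)
-242*p*r = -(-18634)/75 = -242*(-77/75) = 18634/75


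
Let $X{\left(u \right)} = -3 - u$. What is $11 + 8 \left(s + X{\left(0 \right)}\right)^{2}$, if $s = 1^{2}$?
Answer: $43$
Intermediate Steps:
$s = 1$
$11 + 8 \left(s + X{\left(0 \right)}\right)^{2} = 11 + 8 \left(1 - 3\right)^{2} = 11 + 8 \left(-2\right)^{2} = 11 + 8 \cdot 4 = 11 + 32 = 43$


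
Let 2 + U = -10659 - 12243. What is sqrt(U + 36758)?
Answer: sqrt(13854) ≈ 117.70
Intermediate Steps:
U = -22904 (U = -2 + (-10659 - 12243) = -2 - 22902 = -22904)
sqrt(U + 36758) = sqrt(-22904 + 36758) = sqrt(13854)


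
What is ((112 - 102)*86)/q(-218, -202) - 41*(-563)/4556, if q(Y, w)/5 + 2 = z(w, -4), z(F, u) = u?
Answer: -322567/13668 ≈ -23.600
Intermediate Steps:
q(Y, w) = -30 (q(Y, w) = -10 + 5*(-4) = -10 - 20 = -30)
((112 - 102)*86)/q(-218, -202) - 41*(-563)/4556 = ((112 - 102)*86)/(-30) - 41*(-563)/4556 = (10*86)*(-1/30) + 23083*(1/4556) = 860*(-1/30) + 23083/4556 = -86/3 + 23083/4556 = -322567/13668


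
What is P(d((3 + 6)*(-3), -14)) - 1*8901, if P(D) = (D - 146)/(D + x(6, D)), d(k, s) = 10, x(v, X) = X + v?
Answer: -115781/13 ≈ -8906.2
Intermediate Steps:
P(D) = (-146 + D)/(6 + 2*D) (P(D) = (D - 146)/(D + (D + 6)) = (-146 + D)/(D + (6 + D)) = (-146 + D)/(6 + 2*D))
P(d((3 + 6)*(-3), -14)) - 1*8901 = (-146 + 10)/(2*(3 + 10)) - 1*8901 = (½)*(-136)/13 - 8901 = (½)*(1/13)*(-136) - 8901 = -68/13 - 8901 = -115781/13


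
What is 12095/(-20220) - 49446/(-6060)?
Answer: 15441707/2042220 ≈ 7.5612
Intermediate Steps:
12095/(-20220) - 49446/(-6060) = 12095*(-1/20220) - 49446*(-1/6060) = -2419/4044 + 8241/1010 = 15441707/2042220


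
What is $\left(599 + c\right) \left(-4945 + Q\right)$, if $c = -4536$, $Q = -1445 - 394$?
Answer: $26708608$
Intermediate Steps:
$Q = -1839$ ($Q = -1445 - 394 = -1839$)
$\left(599 + c\right) \left(-4945 + Q\right) = \left(599 - 4536\right) \left(-4945 - 1839\right) = \left(-3937\right) \left(-6784\right) = 26708608$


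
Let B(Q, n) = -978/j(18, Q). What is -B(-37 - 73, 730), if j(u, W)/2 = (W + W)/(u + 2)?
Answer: -489/11 ≈ -44.455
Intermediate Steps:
j(u, W) = 4*W/(2 + u) (j(u, W) = 2*((W + W)/(u + 2)) = 2*((2*W)/(2 + u)) = 2*(2*W/(2 + u)) = 4*W/(2 + u))
B(Q, n) = -4890/Q (B(Q, n) = -978*(2 + 18)/(4*Q) = -978*5/Q = -4890/Q)
-B(-37 - 73, 730) = -(-4890)/(-37 - 73) = -(-4890)/(-110) = -(-4890)*(-1)/110 = -1*489/11 = -489/11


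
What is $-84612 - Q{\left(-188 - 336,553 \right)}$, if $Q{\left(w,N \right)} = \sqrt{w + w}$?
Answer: $-84612 - 2 i \sqrt{262} \approx -84612.0 - 32.373 i$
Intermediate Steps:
$Q{\left(w,N \right)} = \sqrt{2} \sqrt{w}$ ($Q{\left(w,N \right)} = \sqrt{2 w} = \sqrt{2} \sqrt{w}$)
$-84612 - Q{\left(-188 - 336,553 \right)} = -84612 - \sqrt{2} \sqrt{-188 - 336} = -84612 - \sqrt{2} \sqrt{-524} = -84612 - \sqrt{2} \cdot 2 i \sqrt{131} = -84612 - 2 i \sqrt{262}$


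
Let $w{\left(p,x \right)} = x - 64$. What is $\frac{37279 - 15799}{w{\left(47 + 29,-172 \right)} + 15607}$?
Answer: $\frac{21480}{15371} \approx 1.3974$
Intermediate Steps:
$w{\left(p,x \right)} = -64 + x$ ($w{\left(p,x \right)} = x - 64 = -64 + x$)
$\frac{37279 - 15799}{w{\left(47 + 29,-172 \right)} + 15607} = \frac{37279 - 15799}{\left(-64 - 172\right) + 15607} = \frac{21480}{-236 + 15607} = \frac{21480}{15371}$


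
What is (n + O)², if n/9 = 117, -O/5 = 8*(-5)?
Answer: 1570009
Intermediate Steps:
O = 200 (O = -40*(-5) = -5*(-40) = 200)
n = 1053 (n = 9*117 = 1053)
(n + O)² = (1053 + 200)² = 1253² = 1570009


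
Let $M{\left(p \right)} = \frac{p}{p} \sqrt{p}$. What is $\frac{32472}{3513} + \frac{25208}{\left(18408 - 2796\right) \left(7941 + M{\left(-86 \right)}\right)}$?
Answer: $\frac{888025869835982}{96069421597057} - \frac{6302 i \sqrt{86}}{246121490001} \approx 9.2436 - 2.3745 \cdot 10^{-7} i$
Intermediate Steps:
$M{\left(p \right)} = \sqrt{p}$ ($M{\left(p \right)} = 1 \sqrt{p} = \sqrt{p}$)
$\frac{32472}{3513} + \frac{25208}{\left(18408 - 2796\right) \left(7941 + M{\left(-86 \right)}\right)} = \frac{32472}{3513} + \frac{25208}{\left(18408 - 2796\right) \left(7941 + \sqrt{-86}\right)} = 32472 \cdot \frac{1}{3513} + \frac{25208}{15612 \left(7941 + i \sqrt{86}\right)} = \frac{10824}{1171} + \frac{25208}{123974892 + 15612 i \sqrt{86}}$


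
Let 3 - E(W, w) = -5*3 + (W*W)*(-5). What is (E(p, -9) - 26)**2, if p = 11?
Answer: 356409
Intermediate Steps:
E(W, w) = 18 + 5*W**2 (E(W, w) = 3 - (-5*3 + (W*W)*(-5)) = 3 - (-15 + W**2*(-5)) = 3 - (-15 - 5*W**2) = 3 + (15 + 5*W**2) = 18 + 5*W**2)
(E(p, -9) - 26)**2 = ((18 + 5*11**2) - 26)**2 = ((18 + 5*121) - 26)**2 = ((18 + 605) - 26)**2 = (623 - 26)**2 = 597**2 = 356409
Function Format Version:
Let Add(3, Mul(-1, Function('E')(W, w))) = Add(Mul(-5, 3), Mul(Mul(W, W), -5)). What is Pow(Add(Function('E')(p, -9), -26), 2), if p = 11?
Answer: 356409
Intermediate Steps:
Function('E')(W, w) = Add(18, Mul(5, Pow(W, 2))) (Function('E')(W, w) = Add(3, Mul(-1, Add(Mul(-5, 3), Mul(Mul(W, W), -5)))) = Add(3, Mul(-1, Add(-15, Mul(Pow(W, 2), -5)))) = Add(3, Mul(-1, Add(-15, Mul(-5, Pow(W, 2))))) = Add(3, Add(15, Mul(5, Pow(W, 2)))) = Add(18, Mul(5, Pow(W, 2))))
Pow(Add(Function('E')(p, -9), -26), 2) = Pow(Add(Add(18, Mul(5, Pow(11, 2))), -26), 2) = Pow(Add(Add(18, Mul(5, 121)), -26), 2) = Pow(Add(Add(18, 605), -26), 2) = Pow(Add(623, -26), 2) = Pow(597, 2) = 356409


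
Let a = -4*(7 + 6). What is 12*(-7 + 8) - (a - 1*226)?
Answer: 290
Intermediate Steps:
a = -52 (a = -4*13 = -52)
12*(-7 + 8) - (a - 1*226) = 12*(-7 + 8) - (-52 - 1*226) = 12*1 - (-52 - 226) = 12 - 1*(-278) = 12 + 278 = 290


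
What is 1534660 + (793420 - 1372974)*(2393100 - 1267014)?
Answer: -652626110984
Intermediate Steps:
1534660 + (793420 - 1372974)*(2393100 - 1267014) = 1534660 - 579554*1126086 = 1534660 - 652627645644 = -652626110984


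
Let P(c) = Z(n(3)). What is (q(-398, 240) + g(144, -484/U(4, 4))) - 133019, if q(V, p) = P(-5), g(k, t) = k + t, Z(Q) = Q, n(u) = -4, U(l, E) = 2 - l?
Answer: -132637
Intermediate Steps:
P(c) = -4
q(V, p) = -4
(q(-398, 240) + g(144, -484/U(4, 4))) - 133019 = (-4 + (144 - 484/(2 - 1*4))) - 133019 = (-4 + (144 - 484/(2 - 4))) - 133019 = (-4 + (144 - 484/(-2))) - 133019 = (-4 + (144 - 484*(-½))) - 133019 = (-4 + (144 + 242)) - 133019 = (-4 + 386) - 133019 = 382 - 133019 = -132637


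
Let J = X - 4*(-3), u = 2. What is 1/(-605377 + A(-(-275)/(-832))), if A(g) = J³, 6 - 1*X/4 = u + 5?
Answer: -1/604865 ≈ -1.6533e-6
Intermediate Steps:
X = -4 (X = 24 - 4*(2 + 5) = 24 - 4*7 = 24 - 28 = -4)
J = 8 (J = -4 - 4*(-3) = -4 + 12 = 8)
A(g) = 512 (A(g) = 8³ = 512)
1/(-605377 + A(-(-275)/(-832))) = 1/(-605377 + 512) = 1/(-604865) = -1/604865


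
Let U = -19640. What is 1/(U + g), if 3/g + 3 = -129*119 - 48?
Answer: -5134/100831761 ≈ -5.0917e-5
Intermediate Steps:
g = -1/5134 (g = 3/(-3 + (-129*119 - 48)) = 3/(-3 + (-15351 - 48)) = 3/(-3 - 15399) = 3/(-15402) = 3*(-1/15402) = -1/5134 ≈ -0.00019478)
1/(U + g) = 1/(-19640 - 1/5134) = 1/(-100831761/5134) = -5134/100831761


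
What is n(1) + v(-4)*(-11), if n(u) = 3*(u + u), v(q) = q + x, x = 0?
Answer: 50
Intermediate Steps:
v(q) = q (v(q) = q + 0 = q)
n(u) = 6*u (n(u) = 3*(2*u) = 6*u)
n(1) + v(-4)*(-11) = 6*1 - 4*(-11) = 6 + 44 = 50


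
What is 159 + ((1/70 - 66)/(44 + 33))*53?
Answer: 612203/5390 ≈ 113.58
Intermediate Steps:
159 + ((1/70 - 66)/(44 + 33))*53 = 159 + ((1/70 - 66)/77)*53 = 159 - 4619/70*1/77*53 = 159 - 4619/5390*53 = 159 - 244807/5390 = 612203/5390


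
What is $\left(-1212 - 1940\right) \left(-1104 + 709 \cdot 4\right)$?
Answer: $-5459264$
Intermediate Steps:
$\left(-1212 - 1940\right) \left(-1104 + 709 \cdot 4\right) = - 3152 \left(-1104 + 2836\right) = \left(-3152\right) 1732 = -5459264$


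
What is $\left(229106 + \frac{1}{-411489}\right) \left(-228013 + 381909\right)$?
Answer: $\frac{14508483662003368}{411489} \approx 3.5258 \cdot 10^{10}$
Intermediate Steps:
$\left(229106 + \frac{1}{-411489}\right) \left(-228013 + 381909\right) = \left(229106 - \frac{1}{411489}\right) 153896 = \frac{94274598833}{411489} \cdot 153896 = \frac{14508483662003368}{411489}$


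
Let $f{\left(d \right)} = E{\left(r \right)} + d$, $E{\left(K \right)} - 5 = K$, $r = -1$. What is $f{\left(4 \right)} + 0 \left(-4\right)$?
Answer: $8$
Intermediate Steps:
$E{\left(K \right)} = 5 + K$
$f{\left(d \right)} = 4 + d$ ($f{\left(d \right)} = \left(5 - 1\right) + d = 4 + d$)
$f{\left(4 \right)} + 0 \left(-4\right) = \left(4 + 4\right) + 0 \left(-4\right) = 8 + 0 = 8$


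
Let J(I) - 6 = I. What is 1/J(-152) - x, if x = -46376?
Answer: 6770895/146 ≈ 46376.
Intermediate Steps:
J(I) = 6 + I
1/J(-152) - x = 1/(6 - 152) - 1*(-46376) = 1/(-146) + 46376 = -1/146 + 46376 = 6770895/146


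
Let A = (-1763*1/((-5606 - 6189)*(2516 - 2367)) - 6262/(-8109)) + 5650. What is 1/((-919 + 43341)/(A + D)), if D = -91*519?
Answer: -296269866609064/302282258242545 ≈ -0.98011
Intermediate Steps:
D = -47229
A = 80530314141127/14251202595 (A = (-1763/((-11795*149)) - 6262*(-1/8109)) + 5650 = (-1763/(-1757455) + 6262/8109) + 5650 = (-1763*(-1/1757455) + 6262/8109) + 5650 = (1763/1757455 + 6262/8109) + 5650 = 11019479377/14251202595 + 5650 = 80530314141127/14251202595 ≈ 5650.8)
1/((-919 + 43341)/(A + D)) = 1/((-919 + 43341)/(80530314141127/14251202595 - 47229)) = 1/(42422/(-592539733218128/14251202595)) = 1/(42422*(-14251202595/592539733218128)) = 1/(-302282258242545/296269866609064) = -296269866609064/302282258242545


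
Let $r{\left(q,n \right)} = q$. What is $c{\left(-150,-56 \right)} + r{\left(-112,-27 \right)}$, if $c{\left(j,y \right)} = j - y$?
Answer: $-206$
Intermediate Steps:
$c{\left(-150,-56 \right)} + r{\left(-112,-27 \right)} = \left(-150 - -56\right) - 112 = \left(-150 + 56\right) - 112 = -94 - 112 = -206$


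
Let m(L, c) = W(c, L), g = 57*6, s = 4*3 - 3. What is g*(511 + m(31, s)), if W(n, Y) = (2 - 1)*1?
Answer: 175104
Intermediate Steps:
W(n, Y) = 1 (W(n, Y) = 1*1 = 1)
s = 9 (s = 12 - 3 = 9)
g = 342
m(L, c) = 1
g*(511 + m(31, s)) = 342*(511 + 1) = 342*512 = 175104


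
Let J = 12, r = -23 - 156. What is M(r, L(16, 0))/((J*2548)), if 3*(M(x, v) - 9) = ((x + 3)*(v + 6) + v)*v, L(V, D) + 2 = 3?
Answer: -43/3276 ≈ -0.013126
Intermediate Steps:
r = -179
L(V, D) = 1 (L(V, D) = -2 + 3 = 1)
M(x, v) = 9 + v*(v + (3 + x)*(6 + v))/3 (M(x, v) = 9 + (((x + 3)*(v + 6) + v)*v)/3 = 9 + (((3 + x)*(6 + v) + v)*v)/3 = 9 + ((v + (3 + x)*(6 + v))*v)/3 = 9 + (v*(v + (3 + x)*(6 + v)))/3 = 9 + v*(v + (3 + x)*(6 + v))/3)
M(r, L(16, 0))/((J*2548)) = (9 + 6*1 + (4/3)*1² + 2*1*(-179) + (⅓)*(-179)*1²)/((12*2548)) = (9 + 6 + (4/3)*1 - 358 + (⅓)*(-179)*1)/30576 = (9 + 6 + 4/3 - 358 - 179/3)*(1/30576) = -1204/3*1/30576 = -43/3276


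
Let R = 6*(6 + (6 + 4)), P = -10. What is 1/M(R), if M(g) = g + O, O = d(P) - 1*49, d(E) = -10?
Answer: 1/37 ≈ 0.027027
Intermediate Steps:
O = -59 (O = -10 - 1*49 = -10 - 49 = -59)
R = 96 (R = 6*(6 + 10) = 6*16 = 96)
M(g) = -59 + g (M(g) = g - 59 = -59 + g)
1/M(R) = 1/(-59 + 96) = 1/37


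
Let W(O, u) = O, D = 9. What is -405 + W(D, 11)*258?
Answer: 1917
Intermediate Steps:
-405 + W(D, 11)*258 = -405 + 9*258 = -405 + 2322 = 1917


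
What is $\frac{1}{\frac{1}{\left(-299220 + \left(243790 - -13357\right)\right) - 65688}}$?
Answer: $-107761$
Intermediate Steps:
$\frac{1}{\frac{1}{\left(-299220 + \left(243790 - -13357\right)\right) - 65688}} = \frac{1}{\frac{1}{\left(-299220 + \left(243790 + 13357\right)\right) - 65688}} = \frac{1}{\frac{1}{\left(-299220 + 257147\right) - 65688}} = \frac{1}{\frac{1}{-42073 - 65688}} = \frac{1}{\frac{1}{-107761}} = \frac{1}{- \frac{1}{107761}} = -107761$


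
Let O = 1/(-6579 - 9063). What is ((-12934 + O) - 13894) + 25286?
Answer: -24119965/15642 ≈ -1542.0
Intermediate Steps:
O = -1/15642 (O = 1/(-15642) = -1/15642 ≈ -6.3930e-5)
((-12934 + O) - 13894) + 25286 = ((-12934 - 1/15642) - 13894) + 25286 = (-202313629/15642 - 13894) + 25286 = -419643577/15642 + 25286 = -24119965/15642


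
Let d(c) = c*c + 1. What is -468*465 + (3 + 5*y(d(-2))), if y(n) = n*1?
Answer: -217592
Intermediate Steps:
d(c) = 1 + c² (d(c) = c² + 1 = 1 + c²)
y(n) = n
-468*465 + (3 + 5*y(d(-2))) = -468*465 + (3 + 5*(1 + (-2)²)) = -217620 + (3 + 5*(1 + 4)) = -217620 + (3 + 5*5) = -217620 + (3 + 25) = -217620 + 28 = -217592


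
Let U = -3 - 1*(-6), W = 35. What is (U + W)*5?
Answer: 190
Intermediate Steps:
U = 3 (U = -3 + 6 = 3)
(U + W)*5 = (3 + 35)*5 = 38*5 = 190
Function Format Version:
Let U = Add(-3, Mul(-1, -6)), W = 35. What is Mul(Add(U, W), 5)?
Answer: 190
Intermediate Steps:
U = 3 (U = Add(-3, 6) = 3)
Mul(Add(U, W), 5) = Mul(Add(3, 35), 5) = Mul(38, 5) = 190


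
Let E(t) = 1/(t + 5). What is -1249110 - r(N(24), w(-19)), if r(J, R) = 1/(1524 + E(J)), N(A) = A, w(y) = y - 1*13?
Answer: -55206914699/44197 ≈ -1.2491e+6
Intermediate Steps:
w(y) = -13 + y (w(y) = y - 13 = -13 + y)
E(t) = 1/(5 + t)
r(J, R) = 1/(1524 + 1/(5 + J))
-1249110 - r(N(24), w(-19)) = -1249110 - (5 + 24)/(7621 + 1524*24) = -1249110 - 29/(7621 + 36576) = -1249110 - 29/44197 = -55206914699/44197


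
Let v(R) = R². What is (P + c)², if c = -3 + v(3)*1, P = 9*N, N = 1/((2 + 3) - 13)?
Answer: 1521/64 ≈ 23.766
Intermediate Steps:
N = -⅛ (N = 1/(5 - 13) = 1/(-8) = -⅛ ≈ -0.12500)
P = -9/8 (P = 9*(-⅛) = -9/8 ≈ -1.1250)
c = 6 (c = -3 + 3²*1 = -3 + 9*1 = -3 + 9 = 6)
(P + c)² = (-9/8 + 6)² = (39/8)² = 1521/64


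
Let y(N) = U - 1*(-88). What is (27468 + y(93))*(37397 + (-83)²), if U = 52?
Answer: 1222647888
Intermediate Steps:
y(N) = 140 (y(N) = 52 - 1*(-88) = 52 + 88 = 140)
(27468 + y(93))*(37397 + (-83)²) = (27468 + 140)*(37397 + (-83)²) = 27608*(37397 + 6889) = 27608*44286 = 1222647888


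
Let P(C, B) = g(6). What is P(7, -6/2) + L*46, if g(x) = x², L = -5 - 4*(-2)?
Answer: 174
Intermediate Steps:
L = 3 (L = -5 + 8 = 3)
P(C, B) = 36 (P(C, B) = 6² = 36)
P(7, -6/2) + L*46 = 36 + 3*46 = 36 + 138 = 174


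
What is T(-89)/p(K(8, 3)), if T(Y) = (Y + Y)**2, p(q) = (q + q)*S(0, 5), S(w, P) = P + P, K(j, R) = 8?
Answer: 7921/40 ≈ 198.02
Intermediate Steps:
S(w, P) = 2*P
p(q) = 20*q (p(q) = (q + q)*(2*5) = (2*q)*10 = 20*q)
T(Y) = 4*Y**2 (T(Y) = (2*Y)**2 = 4*Y**2)
T(-89)/p(K(8, 3)) = (4*(-89)**2)/((20*8)) = (4*7921)/160 = 31684*(1/160) = 7921/40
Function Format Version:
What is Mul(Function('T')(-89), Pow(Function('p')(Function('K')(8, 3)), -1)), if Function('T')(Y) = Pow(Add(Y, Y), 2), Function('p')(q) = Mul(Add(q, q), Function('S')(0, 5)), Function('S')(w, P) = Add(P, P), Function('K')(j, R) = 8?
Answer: Rational(7921, 40) ≈ 198.02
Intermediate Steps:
Function('S')(w, P) = Mul(2, P)
Function('p')(q) = Mul(20, q) (Function('p')(q) = Mul(Add(q, q), Mul(2, 5)) = Mul(Mul(2, q), 10) = Mul(20, q))
Function('T')(Y) = Mul(4, Pow(Y, 2)) (Function('T')(Y) = Pow(Mul(2, Y), 2) = Mul(4, Pow(Y, 2)))
Mul(Function('T')(-89), Pow(Function('p')(Function('K')(8, 3)), -1)) = Mul(Mul(4, Pow(-89, 2)), Pow(Mul(20, 8), -1)) = Mul(Mul(4, 7921), Pow(160, -1)) = Mul(31684, Rational(1, 160)) = Rational(7921, 40)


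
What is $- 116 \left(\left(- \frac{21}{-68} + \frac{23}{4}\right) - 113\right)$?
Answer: $\frac{210888}{17} \approx 12405.0$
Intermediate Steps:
$- 116 \left(\left(- \frac{21}{-68} + \frac{23}{4}\right) - 113\right) = - 116 \left(\left(\left(-21\right) \left(- \frac{1}{68}\right) + 23 \cdot \frac{1}{4}\right) - 113\right) = - 116 \left(\left(\frac{21}{68} + \frac{23}{4}\right) - 113\right) = - 116 \left(\frac{103}{17} - 113\right) = \left(-116\right) \left(- \frac{1818}{17}\right) = \frac{210888}{17}$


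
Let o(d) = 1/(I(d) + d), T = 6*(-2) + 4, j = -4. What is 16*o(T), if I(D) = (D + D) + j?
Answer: -4/7 ≈ -0.57143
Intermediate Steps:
I(D) = -4 + 2*D (I(D) = (D + D) - 4 = 2*D - 4 = -4 + 2*D)
T = -8 (T = -12 + 4 = -8)
o(d) = 1/(-4 + 3*d) (o(d) = 1/((-4 + 2*d) + d) = 1/(-4 + 3*d))
16*o(T) = 16/(-4 + 3*(-8)) = 16/(-4 - 24) = 16/(-28) = 16*(-1/28) = -4/7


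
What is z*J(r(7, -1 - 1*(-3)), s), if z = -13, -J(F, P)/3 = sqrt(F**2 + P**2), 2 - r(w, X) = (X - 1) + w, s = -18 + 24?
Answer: 234*sqrt(2) ≈ 330.93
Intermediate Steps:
s = 6
r(w, X) = 3 - X - w (r(w, X) = 2 - ((X - 1) + w) = 2 - ((-1 + X) + w) = 2 - (-1 + X + w) = 2 + (1 - X - w) = 3 - X - w)
J(F, P) = -3*sqrt(F**2 + P**2)
z*J(r(7, -1 - 1*(-3)), s) = -(-39)*sqrt((3 - (-1 - 1*(-3)) - 1*7)**2 + 6**2) = -(-39)*sqrt((3 - (-1 + 3) - 7)**2 + 36) = -(-39)*sqrt((3 - 1*2 - 7)**2 + 36) = -(-39)*sqrt((3 - 2 - 7)**2 + 36) = -(-39)*sqrt((-6)**2 + 36) = -(-39)*sqrt(36 + 36) = -(-39)*sqrt(72) = -(-39)*6*sqrt(2) = -(-234)*sqrt(2) = 234*sqrt(2)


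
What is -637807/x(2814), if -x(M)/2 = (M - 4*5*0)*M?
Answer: 637807/15837192 ≈ 0.040273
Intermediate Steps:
x(M) = -2*M**2 (x(M) = -2*(M - 4*5*0)*M = -2*(M - 20*0)*M = -2*(M + 0)*M = -2*M*M = -2*M**2)
-637807/x(2814) = -637807/((-2*2814**2)) = -637807/((-2*7918596)) = -637807/(-15837192) = -637807*(-1/15837192) = 637807/15837192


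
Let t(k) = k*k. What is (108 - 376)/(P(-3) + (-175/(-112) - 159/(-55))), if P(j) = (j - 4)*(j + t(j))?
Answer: 235840/33041 ≈ 7.1378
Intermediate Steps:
t(k) = k²
P(j) = (-4 + j)*(j + j²) (P(j) = (j - 4)*(j + j²) = (-4 + j)*(j + j²))
(108 - 376)/(P(-3) + (-175/(-112) - 159/(-55))) = (108 - 376)/(-3*(-4 + (-3)² - 3*(-3)) + (-175/(-112) - 159/(-55))) = -268/(-3*(-4 + 9 + 9) + (-175*(-1/112) - 159*(-1/55))) = -268/(-3*14 + (25/16 + 159/55)) = -268/(-42 + 3919/880) = -268/(-33041/880) = -268*(-880/33041) = 235840/33041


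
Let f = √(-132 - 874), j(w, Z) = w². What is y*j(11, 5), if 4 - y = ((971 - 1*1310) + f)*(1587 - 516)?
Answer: 43931833 - 129591*I*√1006 ≈ 4.3932e+7 - 4.1103e+6*I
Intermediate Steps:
f = I*√1006 (f = √(-1006) = I*√1006 ≈ 31.717*I)
y = 363073 - 1071*I*√1006 (y = 4 - ((971 - 1*1310) + I*√1006)*(1587 - 516) = 4 - ((971 - 1310) + I*√1006)*1071 = 4 - (-339 + I*√1006)*1071 = 4 - (-363069 + 1071*I*√1006) = 4 + (363069 - 1071*I*√1006) = 363073 - 1071*I*√1006 ≈ 3.6307e+5 - 33969.0*I)
y*j(11, 5) = (363073 - 1071*I*√1006)*11² = (363073 - 1071*I*√1006)*121 = 43931833 - 129591*I*√1006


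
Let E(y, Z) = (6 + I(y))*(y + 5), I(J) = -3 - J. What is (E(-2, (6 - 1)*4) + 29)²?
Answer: 1936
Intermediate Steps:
E(y, Z) = (3 - y)*(5 + y) (E(y, Z) = (6 + (-3 - y))*(y + 5) = (3 - y)*(5 + y))
(E(-2, (6 - 1)*4) + 29)² = ((15 - 2 - 1*(-2)*(3 - 2)) + 29)² = ((15 - 2 - 1*(-2)*1) + 29)² = ((15 - 2 + 2) + 29)² = (15 + 29)² = 44² = 1936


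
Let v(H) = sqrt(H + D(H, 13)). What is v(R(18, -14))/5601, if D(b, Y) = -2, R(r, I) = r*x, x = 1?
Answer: 4/5601 ≈ 0.00071416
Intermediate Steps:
R(r, I) = r (R(r, I) = r*1 = r)
v(H) = sqrt(-2 + H) (v(H) = sqrt(H - 2) = sqrt(-2 + H))
v(R(18, -14))/5601 = sqrt(-2 + 18)/5601 = sqrt(16)*(1/5601) = 4*(1/5601) = 4/5601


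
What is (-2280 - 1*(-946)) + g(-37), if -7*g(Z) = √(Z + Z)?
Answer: -1334 - I*√74/7 ≈ -1334.0 - 1.2289*I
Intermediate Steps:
g(Z) = -√2*√Z/7 (g(Z) = -√(Z + Z)/7 = -√2*√Z/7)
(-2280 - 1*(-946)) + g(-37) = (-2280 - 1*(-946)) - √2*√(-37)/7 = (-2280 + 946) - √2*I*√37/7 = -1334 - I*√74/7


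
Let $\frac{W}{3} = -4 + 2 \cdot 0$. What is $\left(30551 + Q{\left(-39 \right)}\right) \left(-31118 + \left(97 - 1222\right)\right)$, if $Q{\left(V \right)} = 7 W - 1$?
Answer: $-982315238$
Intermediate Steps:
$W = -12$ ($W = 3 \left(-4 + 2 \cdot 0\right) = 3 \left(-4 + 0\right) = 3 \left(-4\right) = -12$)
$Q{\left(V \right)} = -85$ ($Q{\left(V \right)} = 7 \left(-12\right) - 1 = -84 - 1 = -85$)
$\left(30551 + Q{\left(-39 \right)}\right) \left(-31118 + \left(97 - 1222\right)\right) = \left(30551 - 85\right) \left(-31118 + \left(97 - 1222\right)\right) = 30466 \left(-31118 + \left(97 - 1222\right)\right) = 30466 \left(-31118 - 1125\right) = 30466 \left(-32243\right) = -982315238$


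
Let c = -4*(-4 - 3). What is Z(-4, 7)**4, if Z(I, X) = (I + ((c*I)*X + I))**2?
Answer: 154810870512712119484416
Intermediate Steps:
c = 28 (c = -4*(-7) = 28)
Z(I, X) = (2*I + 28*I*X)**2 (Z(I, X) = (I + ((28*I)*X + I))**2 = (I + (28*I*X + I))**2 = (I + (I + 28*I*X))**2 = (2*I + 28*I*X)**2)
Z(-4, 7)**4 = (4*(-4)**2*(1 + 14*7)**2)**4 = (4*16*(1 + 98)**2)**4 = (4*16*99**2)**4 = (4*16*9801)**4 = 627264**4 = 154810870512712119484416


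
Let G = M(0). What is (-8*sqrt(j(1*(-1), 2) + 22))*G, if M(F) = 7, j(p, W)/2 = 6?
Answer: -56*sqrt(34) ≈ -326.53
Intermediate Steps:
j(p, W) = 12 (j(p, W) = 2*6 = 12)
G = 7
(-8*sqrt(j(1*(-1), 2) + 22))*G = -8*sqrt(12 + 22)*7 = -8*sqrt(34)*7 = -56*sqrt(34)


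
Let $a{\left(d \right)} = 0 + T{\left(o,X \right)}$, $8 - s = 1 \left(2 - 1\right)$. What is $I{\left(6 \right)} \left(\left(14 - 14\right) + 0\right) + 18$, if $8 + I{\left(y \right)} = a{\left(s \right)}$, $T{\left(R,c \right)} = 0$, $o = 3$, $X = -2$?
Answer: $18$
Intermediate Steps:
$s = 7$ ($s = 8 - 1 \left(2 - 1\right) = 8 - 1 \cdot 1 = 8 - 1 = 7$)
$a{\left(d \right)} = 0$ ($a{\left(d \right)} = 0 + 0 = 0$)
$I{\left(y \right)} = -8$ ($I{\left(y \right)} = -8 + 0 = -8$)
$I{\left(6 \right)} \left(\left(14 - 14\right) + 0\right) + 18 = - 8 \left(\left(14 - 14\right) + 0\right) + 18 = - 8 \left(0 + 0\right) + 18 = \left(-8\right) 0 + 18 = 0 + 18 = 18$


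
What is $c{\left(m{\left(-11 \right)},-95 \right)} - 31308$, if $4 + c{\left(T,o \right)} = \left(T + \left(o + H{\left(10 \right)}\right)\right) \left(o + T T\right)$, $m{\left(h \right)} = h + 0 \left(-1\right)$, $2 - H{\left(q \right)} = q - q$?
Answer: $-34016$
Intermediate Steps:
$H{\left(q \right)} = 2$ ($H{\left(q \right)} = 2 - \left(q - q\right) = 2 - 0 = 2 + 0 = 2$)
$m{\left(h \right)} = h$ ($m{\left(h \right)} = h + 0 = h$)
$c{\left(T,o \right)} = -4 + \left(o + T^{2}\right) \left(2 + T + o\right)$ ($c{\left(T,o \right)} = -4 + \left(T + \left(o + 2\right)\right) \left(o + T T\right) = -4 + \left(T + \left(2 + o\right)\right) \left(o + T^{2}\right) = -4 + \left(2 + T + o\right) \left(o + T^{2}\right) = -4 + \left(o + T^{2}\right) \left(2 + T + o\right)$)
$c{\left(m{\left(-11 \right)},-95 \right)} - 31308 = \left(-4 + \left(-11\right)^{3} + \left(-95\right)^{2} + 2 \left(-95\right) + 2 \left(-11\right)^{2} - -1045 - 95 \left(-11\right)^{2}\right) - 31308 = \left(-4 - 1331 + 9025 - 190 + 2 \cdot 121 + 1045 - 11495\right) - 31308 = \left(-4 - 1331 + 9025 - 190 + 242 + 1045 - 11495\right) - 31308 = -2708 - 31308 = -34016$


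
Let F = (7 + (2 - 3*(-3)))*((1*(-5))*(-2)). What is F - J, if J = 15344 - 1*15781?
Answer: 617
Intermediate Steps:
J = -437 (J = 15344 - 15781 = -437)
F = 180 (F = (7 + (2 + 9))*(-5*(-2)) = (7 + 11)*10 = 18*10 = 180)
F - J = 180 - 1*(-437) = 180 + 437 = 617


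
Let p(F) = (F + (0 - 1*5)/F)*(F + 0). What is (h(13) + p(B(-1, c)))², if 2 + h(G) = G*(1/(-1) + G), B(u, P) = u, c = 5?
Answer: 22500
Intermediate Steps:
h(G) = -2 + G*(-1 + G) (h(G) = -2 + G*(1/(-1) + G) = -2 + G*(-1 + G))
p(F) = F*(F - 5/F) (p(F) = (F + (0 - 5)/F)*F = (F - 5/F)*F = F*(F - 5/F))
(h(13) + p(B(-1, c)))² = ((-2 + 13² - 1*13) + (-5 + (-1)²))² = ((-2 + 169 - 13) + (-5 + 1))² = (154 - 4)² = 150² = 22500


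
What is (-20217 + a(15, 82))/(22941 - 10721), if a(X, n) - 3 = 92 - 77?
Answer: -20199/12220 ≈ -1.6529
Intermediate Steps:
a(X, n) = 18 (a(X, n) = 3 + (92 - 77) = 3 + 15 = 18)
(-20217 + a(15, 82))/(22941 - 10721) = (-20217 + 18)/(22941 - 10721) = -20199/12220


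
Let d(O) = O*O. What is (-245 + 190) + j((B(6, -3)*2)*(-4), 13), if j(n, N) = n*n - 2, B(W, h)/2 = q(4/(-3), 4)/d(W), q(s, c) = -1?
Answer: -4601/81 ≈ -56.802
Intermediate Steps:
d(O) = O**2
B(W, h) = -2/W**2 (B(W, h) = 2*(-1/(W**2)) = 2*(-1/W**2) = -2/W**2)
j(n, N) = -2 + n**2 (j(n, N) = n**2 - 2 = -2 + n**2)
(-245 + 190) + j((B(6, -3)*2)*(-4), 13) = (-245 + 190) + (-2 + ((-2/6**2*2)*(-4))**2) = -55 + (-2 + ((-2*1/36*2)*(-4))**2) = -55 + (-2 + (-1/18*2*(-4))**2) = -55 + (-2 + (-1/9*(-4))**2) = -55 + (-2 + (4/9)**2) = -55 + (-2 + 16/81) = -55 - 146/81 = -4601/81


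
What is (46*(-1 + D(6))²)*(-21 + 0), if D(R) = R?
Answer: -24150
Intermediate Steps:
(46*(-1 + D(6))²)*(-21 + 0) = (46*(-1 + 6)²)*(-21 + 0) = (46*5²)*(-21) = (46*25)*(-21) = 1150*(-21) = -24150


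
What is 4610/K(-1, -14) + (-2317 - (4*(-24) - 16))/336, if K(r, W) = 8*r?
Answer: -9325/16 ≈ -582.81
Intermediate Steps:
4610/K(-1, -14) + (-2317 - (4*(-24) - 16))/336 = 4610/((8*(-1))) + (-2317 - (4*(-24) - 16))/336 = 4610/(-8) + (-2317 - (-96 - 16))*(1/336) = 4610*(-⅛) + (-2317 - 1*(-112))*(1/336) = -2305/4 + (-2317 + 112)*(1/336) = -2305/4 - 2205*1/336 = -2305/4 - 105/16 = -9325/16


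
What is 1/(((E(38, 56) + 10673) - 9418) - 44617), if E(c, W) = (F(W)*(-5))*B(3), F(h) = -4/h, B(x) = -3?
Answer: -14/607083 ≈ -2.3061e-5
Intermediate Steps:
E(c, W) = -60/W (E(c, W) = (-4/W*(-5))*(-3) = (20/W)*(-3) = -60/W)
1/(((E(38, 56) + 10673) - 9418) - 44617) = 1/(((-60/56 + 10673) - 9418) - 44617) = 1/(((-60*1/56 + 10673) - 9418) - 44617) = 1/(((-15/14 + 10673) - 9418) - 44617) = 1/((149407/14 - 9418) - 44617) = 1/(17555/14 - 44617) = 1/(-607083/14) = -14/607083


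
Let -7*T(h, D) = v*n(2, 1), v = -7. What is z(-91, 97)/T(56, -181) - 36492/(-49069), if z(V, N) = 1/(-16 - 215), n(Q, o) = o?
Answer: 8380583/11334939 ≈ 0.73936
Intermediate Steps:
z(V, N) = -1/231 (z(V, N) = 1/(-231) = -1/231)
T(h, D) = 1 (T(h, D) = -(-1) = -⅐*(-7) = 1)
z(-91, 97)/T(56, -181) - 36492/(-49069) = -1/231/1 - 36492/(-49069) = -1/231*1 - 36492*(-1/49069) = -1/231 + 36492/49069 = 8380583/11334939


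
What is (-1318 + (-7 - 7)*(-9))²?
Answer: 1420864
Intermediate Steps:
(-1318 + (-7 - 7)*(-9))² = (-1318 - 14*(-9))² = (-1318 + 126)² = (-1192)² = 1420864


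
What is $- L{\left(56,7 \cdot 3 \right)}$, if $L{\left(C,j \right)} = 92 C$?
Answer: $-5152$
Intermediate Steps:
$- L{\left(56,7 \cdot 3 \right)} = - 92 \cdot 56 = \left(-1\right) 5152 = -5152$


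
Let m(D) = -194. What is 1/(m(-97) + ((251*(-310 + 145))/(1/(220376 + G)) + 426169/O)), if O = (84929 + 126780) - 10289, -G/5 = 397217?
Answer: 201420/14729207718644389 ≈ 1.3675e-11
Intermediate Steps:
G = -1986085 (G = -5*397217 = -1986085)
O = 201420 (O = 211709 - 10289 = 201420)
1/(m(-97) + ((251*(-310 + 145))/(1/(220376 + G)) + 426169/O)) = 1/(-194 + ((251*(-310 + 145))/(1/(220376 - 1986085)) + 426169/201420)) = 1/(-194 + ((251*(-165))/(1/(-1765709)) + 426169*(1/201420))) = 1/(-194 + (-41415/(-1/1765709) + 426169/201420)) = 1/(-194 + (-41415*(-1765709) + 426169/201420)) = 1/(-194 + (73126838235 + 426169/201420)) = 1/(-194 + 14729207757719869/201420) = 1/(14729207718644389/201420) = 201420/14729207718644389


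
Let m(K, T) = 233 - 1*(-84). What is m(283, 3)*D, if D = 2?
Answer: 634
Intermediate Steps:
m(K, T) = 317 (m(K, T) = 233 + 84 = 317)
m(283, 3)*D = 317*2 = 634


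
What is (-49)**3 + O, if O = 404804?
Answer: 287155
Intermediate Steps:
(-49)**3 + O = (-49)**3 + 404804 = -117649 + 404804 = 287155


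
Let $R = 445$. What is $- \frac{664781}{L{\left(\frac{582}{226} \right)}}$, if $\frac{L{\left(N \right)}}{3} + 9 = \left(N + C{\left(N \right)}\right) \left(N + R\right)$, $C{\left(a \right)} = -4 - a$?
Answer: $\frac{75120253}{609963} \approx 123.16$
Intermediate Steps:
$L{\left(N \right)} = -5367 - 12 N$ ($L{\left(N \right)} = -27 + 3 \left(N - \left(4 + N\right)\right) \left(N + 445\right) = -27 + 3 \left(- 4 \left(445 + N\right)\right) = -27 + 3 \left(-1780 - 4 N\right) = -27 - \left(5340 + 12 N\right) = -5367 - 12 N$)
$- \frac{664781}{L{\left(\frac{582}{226} \right)}} = - \frac{664781}{-5367 - 12 \cdot \frac{582}{226}} = - \frac{664781}{-5367 - 12 \cdot 582 \cdot \frac{1}{226}} = - \frac{664781}{-5367 - \frac{3492}{113}} = - \frac{664781}{- \frac{609963}{113}} = \left(-664781\right) \left(- \frac{113}{609963}\right) = \frac{75120253}{609963}$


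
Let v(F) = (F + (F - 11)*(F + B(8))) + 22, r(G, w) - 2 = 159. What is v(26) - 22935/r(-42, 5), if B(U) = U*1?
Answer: 66903/161 ≈ 415.55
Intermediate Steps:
B(U) = U
r(G, w) = 161 (r(G, w) = 2 + 159 = 161)
v(F) = 22 + F + (-11 + F)*(8 + F) (v(F) = (F + (F - 11)*(F + 8)) + 22 = (F + (-11 + F)*(8 + F)) + 22 = 22 + F + (-11 + F)*(8 + F))
v(26) - 22935/r(-42, 5) = (-66 + 26² - 2*26) - 22935/161 = (-66 + 676 - 52) - 22935/161 = 558 - 1*22935/161 = 558 - 22935/161 = 66903/161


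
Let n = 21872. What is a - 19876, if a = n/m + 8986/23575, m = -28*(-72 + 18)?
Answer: -88494843896/4455675 ≈ -19861.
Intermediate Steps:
m = 1512 (m = -28*(-54) = 1512)
a = 66152404/4455675 (a = 21872/1512 + 8986/23575 = 21872*(1/1512) + 8986*(1/23575) = 2734/189 + 8986/23575 = 66152404/4455675 ≈ 14.847)
a - 19876 = 66152404/4455675 - 19876 = -88494843896/4455675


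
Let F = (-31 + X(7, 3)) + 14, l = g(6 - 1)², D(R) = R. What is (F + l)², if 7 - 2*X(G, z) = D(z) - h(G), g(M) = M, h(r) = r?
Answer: 729/4 ≈ 182.25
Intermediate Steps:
X(G, z) = 7/2 + G/2 - z/2 (X(G, z) = 7/2 - (z - G)/2 = 7/2 + (G/2 - z/2) = 7/2 + G/2 - z/2)
l = 25 (l = (6 - 1)² = 5² = 25)
F = -23/2 (F = (-31 + (7/2 + (½)*7 - ½*3)) + 14 = (-31 + (7/2 + 7/2 - 3/2)) + 14 = (-31 + 11/2) + 14 = -51/2 + 14 = -23/2 ≈ -11.500)
(F + l)² = (-23/2 + 25)² = (27/2)² = 729/4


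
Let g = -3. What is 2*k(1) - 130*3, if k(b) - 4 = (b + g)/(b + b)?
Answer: -384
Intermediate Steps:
k(b) = 4 + (-3 + b)/(2*b) (k(b) = 4 + (b - 3)/(b + b) = 4 + (-3 + b)/((2*b)) = 4 + (-3 + b)*(1/(2*b)) = 4 + (-3 + b)/(2*b))
2*k(1) - 130*3 = 2*((3/2)*(-1 + 3*1)/1) - 130*3 = 2*((3/2)*1*(-1 + 3)) - 130*3 = 2*((3/2)*1*2) - 390 = 2*3 - 390 = 6 - 390 = -384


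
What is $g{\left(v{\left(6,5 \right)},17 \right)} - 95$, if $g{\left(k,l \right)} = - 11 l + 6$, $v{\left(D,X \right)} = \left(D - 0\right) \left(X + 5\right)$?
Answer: $-276$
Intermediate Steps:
$v{\left(D,X \right)} = D \left(5 + X\right)$ ($v{\left(D,X \right)} = \left(D + 0\right) \left(5 + X\right) = D \left(5 + X\right)$)
$g{\left(k,l \right)} = 6 - 11 l$
$g{\left(v{\left(6,5 \right)},17 \right)} - 95 = \left(6 - 187\right) - 95 = -181 - 95 = -276$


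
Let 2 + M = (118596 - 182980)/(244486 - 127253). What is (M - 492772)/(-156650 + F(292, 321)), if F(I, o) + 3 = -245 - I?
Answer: 28884719363/9213927635 ≈ 3.1349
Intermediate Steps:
F(I, o) = -248 - I (F(I, o) = -3 + (-245 - I) = -248 - I)
M = -298850/117233 (M = -2 + (118596 - 182980)/(244486 - 127253) = -2 - 64384/117233 = -298850/117233 ≈ -2.5492)
(M - 492772)/(-156650 + F(292, 321)) = (-298850/117233 - 492772)/(-156650 + (-248 - 1*292)) = -57769438726/(117233*(-156650 + (-248 - 292))) = -57769438726/(117233*(-156650 - 540)) = -57769438726/117233/(-157190) = -57769438726/117233*(-1/157190) = 28884719363/9213927635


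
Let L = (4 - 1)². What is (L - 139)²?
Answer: 16900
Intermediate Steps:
L = 9 (L = 3² = 9)
(L - 139)² = (9 - 139)² = (-130)² = 16900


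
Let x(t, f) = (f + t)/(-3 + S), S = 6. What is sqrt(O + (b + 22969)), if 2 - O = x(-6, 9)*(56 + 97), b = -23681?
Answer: I*sqrt(863) ≈ 29.377*I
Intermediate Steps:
x(t, f) = f/3 + t/3 (x(t, f) = (f + t)/(-3 + 6) = (f + t)/3 = (f + t)*(1/3) = f/3 + t/3)
O = -151 (O = 2 - ((1/3)*9 + (1/3)*(-6))*(56 + 97) = 2 - (3 - 2)*153 = 2 - 153 = -151)
sqrt(O + (b + 22969)) = sqrt(-151 + (-23681 + 22969)) = sqrt(-151 - 712) = sqrt(-863) = I*sqrt(863)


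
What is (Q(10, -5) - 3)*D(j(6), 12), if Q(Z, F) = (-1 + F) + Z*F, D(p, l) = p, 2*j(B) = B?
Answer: -177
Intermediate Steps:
j(B) = B/2
Q(Z, F) = -1 + F + F*Z (Q(Z, F) = (-1 + F) + F*Z = -1 + F + F*Z)
(Q(10, -5) - 3)*D(j(6), 12) = ((-1 - 5 - 5*10) - 3)*((½)*6) = ((-1 - 5 - 50) - 3)*3 = (-56 - 3)*3 = -59*3 = -177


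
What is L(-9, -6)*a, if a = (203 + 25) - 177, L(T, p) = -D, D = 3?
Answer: -153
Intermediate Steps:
L(T, p) = -3 (L(T, p) = -1*3 = -3)
a = 51 (a = 228 - 177 = 51)
L(-9, -6)*a = -3*51 = -153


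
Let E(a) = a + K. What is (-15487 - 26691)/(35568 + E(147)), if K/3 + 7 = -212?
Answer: -21089/17529 ≈ -1.2031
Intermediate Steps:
K = -657 (K = -21 + 3*(-212) = -21 - 636 = -657)
E(a) = -657 + a (E(a) = a - 657 = -657 + a)
(-15487 - 26691)/(35568 + E(147)) = (-15487 - 26691)/(35568 + (-657 + 147)) = -42178/(35568 - 510) = -42178/35058 = -42178*1/35058 = -21089/17529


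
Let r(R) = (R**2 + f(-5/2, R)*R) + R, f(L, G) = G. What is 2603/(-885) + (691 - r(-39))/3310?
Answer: -213241/58587 ≈ -3.6397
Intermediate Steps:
r(R) = R + 2*R**2 (r(R) = (R**2 + R*R) + R = (R**2 + R**2) + R = 2*R**2 + R = R + 2*R**2)
2603/(-885) + (691 - r(-39))/3310 = 2603/(-885) + (691 - (-39)*(1 + 2*(-39)))/3310 = 2603*(-1/885) + (691 - (-39)*(1 - 78))*(1/3310) = -2603/885 + (691 - (-39)*(-77))*(1/3310) = -2603/885 + (691 - 1*3003)*(1/3310) = -2603/885 + (691 - 3003)*(1/3310) = -2603/885 - 2312*1/3310 = -2603/885 - 1156/1655 = -213241/58587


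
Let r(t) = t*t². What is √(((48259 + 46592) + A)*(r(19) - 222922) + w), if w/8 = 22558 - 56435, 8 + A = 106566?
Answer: I*√43517303783 ≈ 2.0861e+5*I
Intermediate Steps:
A = 106558 (A = -8 + 106566 = 106558)
r(t) = t³
w = -271016 (w = 8*(22558 - 56435) = 8*(-33877) = -271016)
√(((48259 + 46592) + A)*(r(19) - 222922) + w) = √(((48259 + 46592) + 106558)*(19³ - 222922) - 271016) = √((94851 + 106558)*(6859 - 222922) - 271016) = √(201409*(-216063) - 271016) = √(-43517032767 - 271016) = √(-43517303783) = I*√43517303783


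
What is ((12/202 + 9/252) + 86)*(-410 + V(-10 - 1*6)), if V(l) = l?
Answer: -51860601/1414 ≈ -36677.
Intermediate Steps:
((12/202 + 9/252) + 86)*(-410 + V(-10 - 1*6)) = ((12/202 + 9/252) + 86)*(-410 + (-10 - 1*6)) = ((12*(1/202) + 9*(1/252)) + 86)*(-410 + (-10 - 6)) = ((6/101 + 1/28) + 86)*(-410 - 16) = (269/2828 + 86)*(-426) = (243477/2828)*(-426) = -51860601/1414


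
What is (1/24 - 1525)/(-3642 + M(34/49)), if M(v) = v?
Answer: 1793351/4282176 ≈ 0.41879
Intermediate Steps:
(1/24 - 1525)/(-3642 + M(34/49)) = (1/24 - 1525)/(-3642 + 34/49) = (1/24 - 1525)/(-3642 + 34*(1/49)) = -36599/(24*(-3642 + 34/49)) = -36599/(24*(-178424/49)) = -36599/24*(-49/178424) = 1793351/4282176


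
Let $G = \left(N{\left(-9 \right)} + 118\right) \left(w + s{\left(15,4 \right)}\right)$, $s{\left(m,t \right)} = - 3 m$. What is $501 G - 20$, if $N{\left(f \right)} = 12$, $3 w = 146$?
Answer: $238790$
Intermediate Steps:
$w = \frac{146}{3}$ ($w = \frac{1}{3} \cdot 146 = \frac{146}{3} \approx 48.667$)
$G = \frac{1430}{3}$ ($G = \left(12 + 118\right) \left(\frac{146}{3} - 45\right) = 130 \left(\frac{146}{3} - 45\right) = 130 \cdot \frac{11}{3} = \frac{1430}{3} \approx 476.67$)
$501 G - 20 = 501 \cdot \frac{1430}{3} - 20 = 238810 - 20 = 238790$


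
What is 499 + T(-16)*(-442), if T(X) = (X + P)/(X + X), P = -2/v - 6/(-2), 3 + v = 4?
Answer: 4669/16 ≈ 291.81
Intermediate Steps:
v = 1 (v = -3 + 4 = 1)
P = 1 (P = -2/1 - 6/(-2) = -2*1 - 6*(-½) = -2 + 3 = 1)
T(X) = (1 + X)/(2*X) (T(X) = (X + 1)/(X + X) = (1 + X)/((2*X)) = (1 + X)*(1/(2*X)) = (1 + X)/(2*X))
499 + T(-16)*(-442) = 499 + ((½)*(1 - 16)/(-16))*(-442) = 499 + ((½)*(-1/16)*(-15))*(-442) = 499 + (15/32)*(-442) = 499 - 3315/16 = 4669/16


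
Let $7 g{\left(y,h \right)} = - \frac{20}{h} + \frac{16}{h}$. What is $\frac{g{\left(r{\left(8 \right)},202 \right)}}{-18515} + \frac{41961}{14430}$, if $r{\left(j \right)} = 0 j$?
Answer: $\frac{36618261651}{12592681010} \approx 2.9079$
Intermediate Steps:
$r{\left(j \right)} = 0$
$g{\left(y,h \right)} = - \frac{4}{7 h}$ ($g{\left(y,h \right)} = \frac{- \frac{20}{h} + \frac{16}{h}}{7} = \frac{\left(-4\right) \frac{1}{h}}{7} = - \frac{4}{7 h}$)
$\frac{g{\left(r{\left(8 \right)},202 \right)}}{-18515} + \frac{41961}{14430} = \frac{\left(- \frac{4}{7}\right) \frac{1}{202}}{-18515} + \frac{41961}{14430} = \left(- \frac{4}{7}\right) \frac{1}{202} \left(- \frac{1}{18515}\right) + 41961 \cdot \frac{1}{14430} = \left(- \frac{2}{707}\right) \left(- \frac{1}{18515}\right) + \frac{13987}{4810} = \frac{2}{13090105} + \frac{13987}{4810} = \frac{36618261651}{12592681010}$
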